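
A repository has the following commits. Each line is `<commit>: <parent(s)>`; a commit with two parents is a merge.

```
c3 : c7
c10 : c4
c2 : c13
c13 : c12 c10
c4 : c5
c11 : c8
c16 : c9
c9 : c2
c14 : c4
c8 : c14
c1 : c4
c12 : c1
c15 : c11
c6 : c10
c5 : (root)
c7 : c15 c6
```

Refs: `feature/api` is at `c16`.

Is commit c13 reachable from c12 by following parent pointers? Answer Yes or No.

No

Ancestors of c12: {c1, c12, c4, c5}.
c13 is not in that set, so it is not an ancestor of c12.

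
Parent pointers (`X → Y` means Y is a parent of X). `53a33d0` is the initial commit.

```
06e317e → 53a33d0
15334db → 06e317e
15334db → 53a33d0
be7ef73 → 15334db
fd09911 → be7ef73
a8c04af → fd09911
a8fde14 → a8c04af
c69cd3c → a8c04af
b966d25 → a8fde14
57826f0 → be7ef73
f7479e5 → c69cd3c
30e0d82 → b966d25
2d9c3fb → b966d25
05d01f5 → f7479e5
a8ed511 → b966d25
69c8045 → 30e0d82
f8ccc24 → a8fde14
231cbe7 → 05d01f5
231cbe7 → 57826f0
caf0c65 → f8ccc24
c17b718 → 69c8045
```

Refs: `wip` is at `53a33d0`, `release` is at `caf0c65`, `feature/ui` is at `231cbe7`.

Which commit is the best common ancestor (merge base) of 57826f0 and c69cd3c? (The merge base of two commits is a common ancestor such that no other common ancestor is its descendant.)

Ancestors of 57826f0: {06e317e, 15334db, 53a33d0, 57826f0, be7ef73}.
Ancestors of c69cd3c: {06e317e, 15334db, 53a33d0, a8c04af, be7ef73, c69cd3c, fd09911}.
Common ancestors: {06e317e, 15334db, 53a33d0, be7ef73}.
Among these, be7ef73 is not an ancestor of any other common ancestor — it is the merge base.

be7ef73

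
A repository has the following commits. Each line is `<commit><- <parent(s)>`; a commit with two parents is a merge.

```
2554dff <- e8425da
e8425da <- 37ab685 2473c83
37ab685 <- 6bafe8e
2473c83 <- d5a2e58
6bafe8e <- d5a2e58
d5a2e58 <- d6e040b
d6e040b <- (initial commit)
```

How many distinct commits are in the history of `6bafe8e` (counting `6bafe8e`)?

3

Walking parent pointers from 6bafe8e: reachable set = {6bafe8e, d5a2e58, d6e040b}.
That is 3 commits.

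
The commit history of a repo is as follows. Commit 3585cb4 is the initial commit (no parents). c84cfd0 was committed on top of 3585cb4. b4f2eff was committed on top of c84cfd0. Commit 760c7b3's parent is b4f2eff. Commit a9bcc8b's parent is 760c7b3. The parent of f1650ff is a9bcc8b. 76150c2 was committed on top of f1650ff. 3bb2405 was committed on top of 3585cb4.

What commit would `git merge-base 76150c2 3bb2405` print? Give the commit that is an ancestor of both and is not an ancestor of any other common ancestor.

3585cb4

Ancestors of 76150c2: {3585cb4, 760c7b3, 76150c2, a9bcc8b, b4f2eff, c84cfd0, f1650ff}.
Ancestors of 3bb2405: {3585cb4, 3bb2405}.
Common ancestors: {3585cb4}.
The only common ancestor is 3585cb4, so it is the merge base.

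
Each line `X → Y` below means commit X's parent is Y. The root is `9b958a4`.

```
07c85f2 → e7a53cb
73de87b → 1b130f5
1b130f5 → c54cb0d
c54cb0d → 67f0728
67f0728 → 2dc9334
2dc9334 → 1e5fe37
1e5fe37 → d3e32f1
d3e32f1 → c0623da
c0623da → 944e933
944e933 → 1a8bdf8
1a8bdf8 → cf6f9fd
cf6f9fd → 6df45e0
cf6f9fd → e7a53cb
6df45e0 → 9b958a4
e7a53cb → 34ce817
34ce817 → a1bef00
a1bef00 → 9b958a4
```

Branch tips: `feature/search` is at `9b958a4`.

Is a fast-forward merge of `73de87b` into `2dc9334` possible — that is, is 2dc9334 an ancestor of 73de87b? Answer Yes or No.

Yes

A fast-forward from 2dc9334 to 73de87b is possible iff 2dc9334 is an ancestor of 73de87b.
Ancestors of 73de87b: {1a8bdf8, 1b130f5, 1e5fe37, 2dc9334, 34ce817, 67f0728, 6df45e0, 73de87b, 944e933, 9b958a4, a1bef00, c0623da, c54cb0d, cf6f9fd, d3e32f1, e7a53cb}.
2dc9334 is among them, so fast-forward is possible.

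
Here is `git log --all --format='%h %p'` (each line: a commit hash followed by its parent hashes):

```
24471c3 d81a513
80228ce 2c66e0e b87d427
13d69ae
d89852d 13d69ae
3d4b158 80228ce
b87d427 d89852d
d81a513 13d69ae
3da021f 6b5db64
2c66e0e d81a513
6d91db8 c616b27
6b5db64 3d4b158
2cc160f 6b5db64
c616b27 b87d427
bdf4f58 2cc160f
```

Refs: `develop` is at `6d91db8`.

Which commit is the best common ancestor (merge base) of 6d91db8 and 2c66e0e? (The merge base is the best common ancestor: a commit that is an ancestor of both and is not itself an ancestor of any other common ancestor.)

13d69ae

Ancestors of 6d91db8: {13d69ae, 6d91db8, b87d427, c616b27, d89852d}.
Ancestors of 2c66e0e: {13d69ae, 2c66e0e, d81a513}.
Common ancestors: {13d69ae}.
The only common ancestor is 13d69ae, so it is the merge base.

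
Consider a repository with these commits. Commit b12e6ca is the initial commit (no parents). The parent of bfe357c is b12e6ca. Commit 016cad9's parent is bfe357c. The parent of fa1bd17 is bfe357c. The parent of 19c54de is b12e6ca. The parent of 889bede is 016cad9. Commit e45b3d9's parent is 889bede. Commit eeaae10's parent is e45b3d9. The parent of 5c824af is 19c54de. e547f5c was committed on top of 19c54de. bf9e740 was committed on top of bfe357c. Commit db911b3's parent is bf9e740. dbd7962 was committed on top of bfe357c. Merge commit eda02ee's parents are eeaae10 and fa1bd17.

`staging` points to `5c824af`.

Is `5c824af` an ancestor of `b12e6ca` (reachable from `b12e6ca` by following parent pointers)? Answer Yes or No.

Ancestors of b12e6ca: {b12e6ca}.
5c824af is not in that set, so it is not an ancestor of b12e6ca.

No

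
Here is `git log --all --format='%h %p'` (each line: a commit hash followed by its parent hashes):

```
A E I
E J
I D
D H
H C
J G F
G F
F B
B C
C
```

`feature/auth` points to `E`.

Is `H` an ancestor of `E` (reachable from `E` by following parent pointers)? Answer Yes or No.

Ancestors of E: {B, C, E, F, G, J}.
H is not in that set, so it is not an ancestor of E.

No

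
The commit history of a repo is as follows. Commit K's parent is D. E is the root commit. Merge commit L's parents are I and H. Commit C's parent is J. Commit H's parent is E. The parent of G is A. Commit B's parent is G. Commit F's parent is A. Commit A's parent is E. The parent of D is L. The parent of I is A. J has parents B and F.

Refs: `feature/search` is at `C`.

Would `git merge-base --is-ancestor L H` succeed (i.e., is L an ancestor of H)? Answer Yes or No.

Ancestors of H: {E, H}.
L is not in that set, so it is not an ancestor of H.

No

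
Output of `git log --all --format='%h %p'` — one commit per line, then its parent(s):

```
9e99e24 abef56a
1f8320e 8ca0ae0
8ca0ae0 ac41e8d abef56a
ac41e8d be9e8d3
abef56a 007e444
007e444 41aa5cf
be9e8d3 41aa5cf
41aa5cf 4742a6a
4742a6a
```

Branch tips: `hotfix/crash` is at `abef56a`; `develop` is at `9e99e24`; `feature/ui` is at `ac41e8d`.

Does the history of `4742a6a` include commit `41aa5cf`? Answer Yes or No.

No

Ancestors of 4742a6a: {4742a6a}.
41aa5cf is not in that set, so it is not an ancestor of 4742a6a.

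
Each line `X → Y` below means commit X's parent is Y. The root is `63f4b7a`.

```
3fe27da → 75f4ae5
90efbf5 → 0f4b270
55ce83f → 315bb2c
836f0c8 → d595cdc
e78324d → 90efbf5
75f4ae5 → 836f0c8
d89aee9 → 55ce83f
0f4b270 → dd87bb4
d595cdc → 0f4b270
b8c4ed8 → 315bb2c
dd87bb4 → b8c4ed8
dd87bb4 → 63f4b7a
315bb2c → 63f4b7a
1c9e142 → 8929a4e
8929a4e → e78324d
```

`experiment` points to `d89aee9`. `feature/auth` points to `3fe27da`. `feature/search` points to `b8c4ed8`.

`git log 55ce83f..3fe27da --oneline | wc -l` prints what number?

7

Reachable from 3fe27da: {0f4b270, 315bb2c, 3fe27da, 63f4b7a, 75f4ae5, 836f0c8, b8c4ed8, d595cdc, dd87bb4}.
Reachable from 55ce83f: {315bb2c, 55ce83f, 63f4b7a}.
In 3fe27da's history but not 55ce83f's: {0f4b270, 3fe27da, 75f4ae5, 836f0c8, b8c4ed8, d595cdc, dd87bb4} — 7 commits.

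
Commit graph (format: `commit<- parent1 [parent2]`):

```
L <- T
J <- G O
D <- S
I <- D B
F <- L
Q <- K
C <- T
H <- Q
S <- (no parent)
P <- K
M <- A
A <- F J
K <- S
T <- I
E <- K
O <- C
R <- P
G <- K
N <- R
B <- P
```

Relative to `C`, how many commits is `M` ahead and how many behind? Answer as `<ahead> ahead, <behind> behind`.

7 ahead, 0 behind

Reachable from M: {A, B, C, D, F, G, I, J, K, L, M, O, P, S, T}.
Reachable from C: {B, C, D, I, K, P, S, T}.
Only in M's history (ahead): {A, F, G, J, L, M, O} — 7.
Only in C's history (behind): {} — 0.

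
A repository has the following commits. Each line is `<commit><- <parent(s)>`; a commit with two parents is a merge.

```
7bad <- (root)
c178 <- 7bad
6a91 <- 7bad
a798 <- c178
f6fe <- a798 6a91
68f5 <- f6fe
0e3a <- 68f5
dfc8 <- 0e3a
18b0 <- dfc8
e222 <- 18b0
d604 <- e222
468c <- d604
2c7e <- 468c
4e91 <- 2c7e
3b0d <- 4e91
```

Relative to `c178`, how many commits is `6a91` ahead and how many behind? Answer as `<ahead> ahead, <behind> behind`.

Reachable from 6a91: {6a91, 7bad}.
Reachable from c178: {7bad, c178}.
Only in 6a91's history (ahead): {6a91} — 1.
Only in c178's history (behind): {c178} — 1.

1 ahead, 1 behind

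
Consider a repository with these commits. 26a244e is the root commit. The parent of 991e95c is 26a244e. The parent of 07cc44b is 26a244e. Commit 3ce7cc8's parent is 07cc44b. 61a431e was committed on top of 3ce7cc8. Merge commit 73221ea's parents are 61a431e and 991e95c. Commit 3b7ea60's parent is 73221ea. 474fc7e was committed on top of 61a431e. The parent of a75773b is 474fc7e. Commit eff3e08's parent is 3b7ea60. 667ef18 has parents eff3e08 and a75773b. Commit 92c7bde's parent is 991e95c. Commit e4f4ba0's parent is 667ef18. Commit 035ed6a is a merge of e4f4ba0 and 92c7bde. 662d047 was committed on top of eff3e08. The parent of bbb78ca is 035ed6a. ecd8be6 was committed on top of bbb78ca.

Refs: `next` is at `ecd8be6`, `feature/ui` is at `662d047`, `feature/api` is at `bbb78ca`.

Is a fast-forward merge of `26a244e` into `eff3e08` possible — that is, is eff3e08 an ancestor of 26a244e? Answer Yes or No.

No

A fast-forward from eff3e08 to 26a244e is possible iff eff3e08 is an ancestor of 26a244e.
Ancestors of 26a244e: {26a244e}.
eff3e08 is not among them, so fast-forward is not possible.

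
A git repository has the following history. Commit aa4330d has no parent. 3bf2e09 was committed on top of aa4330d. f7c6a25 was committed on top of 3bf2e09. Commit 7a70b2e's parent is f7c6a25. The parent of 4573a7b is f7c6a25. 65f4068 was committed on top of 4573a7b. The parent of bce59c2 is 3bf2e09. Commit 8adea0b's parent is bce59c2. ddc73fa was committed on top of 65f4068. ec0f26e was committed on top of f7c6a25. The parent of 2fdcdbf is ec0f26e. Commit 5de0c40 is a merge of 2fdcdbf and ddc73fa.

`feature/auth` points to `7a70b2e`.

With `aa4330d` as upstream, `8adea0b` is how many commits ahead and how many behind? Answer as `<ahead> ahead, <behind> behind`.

Reachable from 8adea0b: {3bf2e09, 8adea0b, aa4330d, bce59c2}.
Reachable from aa4330d: {aa4330d}.
Only in 8adea0b's history (ahead): {3bf2e09, 8adea0b, bce59c2} — 3.
Only in aa4330d's history (behind): {} — 0.

3 ahead, 0 behind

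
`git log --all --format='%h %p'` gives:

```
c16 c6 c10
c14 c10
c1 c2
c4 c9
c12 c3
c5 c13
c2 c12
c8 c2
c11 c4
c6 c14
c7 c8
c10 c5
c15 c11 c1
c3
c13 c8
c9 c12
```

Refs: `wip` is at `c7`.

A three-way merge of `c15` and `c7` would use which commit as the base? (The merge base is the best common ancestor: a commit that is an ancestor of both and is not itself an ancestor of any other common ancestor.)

c2

Ancestors of c15: {c1, c11, c12, c15, c2, c3, c4, c9}.
Ancestors of c7: {c12, c2, c3, c7, c8}.
Common ancestors: {c12, c2, c3}.
Among these, c2 is not an ancestor of any other common ancestor — it is the merge base.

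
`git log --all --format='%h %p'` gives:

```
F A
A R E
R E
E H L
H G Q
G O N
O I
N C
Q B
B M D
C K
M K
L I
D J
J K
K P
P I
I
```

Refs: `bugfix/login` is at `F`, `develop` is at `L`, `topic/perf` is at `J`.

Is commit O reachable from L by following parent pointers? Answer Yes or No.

No

Ancestors of L: {I, L}.
O is not in that set, so it is not an ancestor of L.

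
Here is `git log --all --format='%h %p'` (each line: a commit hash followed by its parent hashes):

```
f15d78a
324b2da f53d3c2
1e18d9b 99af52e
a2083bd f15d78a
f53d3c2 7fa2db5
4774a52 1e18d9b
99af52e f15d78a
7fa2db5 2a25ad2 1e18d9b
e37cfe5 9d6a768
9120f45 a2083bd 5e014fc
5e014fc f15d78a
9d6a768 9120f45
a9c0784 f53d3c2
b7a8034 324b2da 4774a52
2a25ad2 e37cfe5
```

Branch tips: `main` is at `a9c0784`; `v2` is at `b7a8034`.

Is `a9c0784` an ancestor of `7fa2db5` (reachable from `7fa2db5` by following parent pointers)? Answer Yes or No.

Ancestors of 7fa2db5: {1e18d9b, 2a25ad2, 5e014fc, 7fa2db5, 9120f45, 99af52e, 9d6a768, a2083bd, e37cfe5, f15d78a}.
a9c0784 is not in that set, so it is not an ancestor of 7fa2db5.

No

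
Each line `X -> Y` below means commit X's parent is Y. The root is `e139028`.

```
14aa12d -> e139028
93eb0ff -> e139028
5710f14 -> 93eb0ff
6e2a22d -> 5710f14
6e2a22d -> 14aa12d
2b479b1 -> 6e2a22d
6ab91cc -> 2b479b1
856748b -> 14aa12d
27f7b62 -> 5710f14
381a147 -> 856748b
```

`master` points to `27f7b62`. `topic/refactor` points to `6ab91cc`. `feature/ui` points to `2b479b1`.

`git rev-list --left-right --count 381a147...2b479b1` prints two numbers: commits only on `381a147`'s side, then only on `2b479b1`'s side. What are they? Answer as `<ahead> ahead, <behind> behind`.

2 ahead, 4 behind

Reachable from 381a147: {14aa12d, 381a147, 856748b, e139028}.
Reachable from 2b479b1: {14aa12d, 2b479b1, 5710f14, 6e2a22d, 93eb0ff, e139028}.
Only in 381a147's history (ahead): {381a147, 856748b} — 2.
Only in 2b479b1's history (behind): {2b479b1, 5710f14, 6e2a22d, 93eb0ff} — 4.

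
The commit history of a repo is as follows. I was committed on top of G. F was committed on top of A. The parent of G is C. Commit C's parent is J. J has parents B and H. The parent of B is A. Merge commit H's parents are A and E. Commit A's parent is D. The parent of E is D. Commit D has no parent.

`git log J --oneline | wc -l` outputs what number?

Walking parent pointers from J: reachable set = {A, B, D, E, H, J}.
That is 6 commits.

6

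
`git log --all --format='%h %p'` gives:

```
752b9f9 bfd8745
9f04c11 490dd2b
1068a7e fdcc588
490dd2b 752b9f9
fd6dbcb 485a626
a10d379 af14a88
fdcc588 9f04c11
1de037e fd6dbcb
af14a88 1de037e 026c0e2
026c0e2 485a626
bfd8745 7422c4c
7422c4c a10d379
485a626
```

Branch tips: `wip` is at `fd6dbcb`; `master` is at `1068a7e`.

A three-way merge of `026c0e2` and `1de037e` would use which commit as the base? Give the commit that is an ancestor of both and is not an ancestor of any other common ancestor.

Ancestors of 026c0e2: {026c0e2, 485a626}.
Ancestors of 1de037e: {1de037e, 485a626, fd6dbcb}.
Common ancestors: {485a626}.
The only common ancestor is 485a626, so it is the merge base.

485a626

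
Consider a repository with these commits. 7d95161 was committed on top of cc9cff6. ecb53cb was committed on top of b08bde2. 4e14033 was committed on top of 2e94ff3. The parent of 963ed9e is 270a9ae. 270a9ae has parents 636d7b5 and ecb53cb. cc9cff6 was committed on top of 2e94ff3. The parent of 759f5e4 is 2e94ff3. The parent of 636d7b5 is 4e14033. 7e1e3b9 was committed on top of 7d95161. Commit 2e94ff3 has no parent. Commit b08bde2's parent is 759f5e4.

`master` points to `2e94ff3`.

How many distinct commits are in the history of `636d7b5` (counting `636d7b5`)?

3

Walking parent pointers from 636d7b5: reachable set = {2e94ff3, 4e14033, 636d7b5}.
That is 3 commits.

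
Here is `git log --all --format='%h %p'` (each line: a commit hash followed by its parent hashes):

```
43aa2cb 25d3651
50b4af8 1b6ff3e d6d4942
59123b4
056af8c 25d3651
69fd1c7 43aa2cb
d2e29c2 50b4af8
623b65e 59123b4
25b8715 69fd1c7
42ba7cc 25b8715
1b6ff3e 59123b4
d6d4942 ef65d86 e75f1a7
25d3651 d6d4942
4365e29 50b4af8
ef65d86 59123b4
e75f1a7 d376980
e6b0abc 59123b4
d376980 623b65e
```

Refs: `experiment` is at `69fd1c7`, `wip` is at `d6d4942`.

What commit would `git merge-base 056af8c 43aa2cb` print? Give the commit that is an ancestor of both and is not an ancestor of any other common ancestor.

25d3651

Ancestors of 056af8c: {056af8c, 25d3651, 59123b4, 623b65e, d376980, d6d4942, e75f1a7, ef65d86}.
Ancestors of 43aa2cb: {25d3651, 43aa2cb, 59123b4, 623b65e, d376980, d6d4942, e75f1a7, ef65d86}.
Common ancestors: {25d3651, 59123b4, 623b65e, d376980, d6d4942, e75f1a7, ef65d86}.
Among these, 25d3651 is not an ancestor of any other common ancestor — it is the merge base.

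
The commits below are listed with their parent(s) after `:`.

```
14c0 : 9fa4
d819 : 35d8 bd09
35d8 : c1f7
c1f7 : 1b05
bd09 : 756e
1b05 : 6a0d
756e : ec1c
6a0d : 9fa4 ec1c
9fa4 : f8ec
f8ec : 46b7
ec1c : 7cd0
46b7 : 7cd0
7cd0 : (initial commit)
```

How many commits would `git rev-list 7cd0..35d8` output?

Reachable from 35d8: {1b05, 35d8, 46b7, 6a0d, 7cd0, 9fa4, c1f7, ec1c, f8ec}.
Reachable from 7cd0: {7cd0}.
In 35d8's history but not 7cd0's: {1b05, 35d8, 46b7, 6a0d, 9fa4, c1f7, ec1c, f8ec} — 8 commits.

8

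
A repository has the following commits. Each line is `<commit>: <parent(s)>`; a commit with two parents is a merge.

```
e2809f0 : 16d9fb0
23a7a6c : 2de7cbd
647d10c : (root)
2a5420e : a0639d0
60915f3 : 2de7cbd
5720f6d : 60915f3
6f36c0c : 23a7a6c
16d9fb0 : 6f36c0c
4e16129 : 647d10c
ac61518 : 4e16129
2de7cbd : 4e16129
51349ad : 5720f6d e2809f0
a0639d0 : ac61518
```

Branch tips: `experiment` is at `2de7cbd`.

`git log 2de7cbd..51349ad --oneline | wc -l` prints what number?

Reachable from 51349ad: {16d9fb0, 23a7a6c, 2de7cbd, 4e16129, 51349ad, 5720f6d, 60915f3, 647d10c, 6f36c0c, e2809f0}.
Reachable from 2de7cbd: {2de7cbd, 4e16129, 647d10c}.
In 51349ad's history but not 2de7cbd's: {16d9fb0, 23a7a6c, 51349ad, 5720f6d, 60915f3, 6f36c0c, e2809f0} — 7 commits.

7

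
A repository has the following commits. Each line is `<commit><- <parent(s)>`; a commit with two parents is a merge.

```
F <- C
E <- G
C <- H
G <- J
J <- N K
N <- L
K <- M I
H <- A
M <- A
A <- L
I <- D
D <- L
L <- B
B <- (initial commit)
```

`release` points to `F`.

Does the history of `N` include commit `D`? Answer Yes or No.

No

Ancestors of N: {B, L, N}.
D is not in that set, so it is not an ancestor of N.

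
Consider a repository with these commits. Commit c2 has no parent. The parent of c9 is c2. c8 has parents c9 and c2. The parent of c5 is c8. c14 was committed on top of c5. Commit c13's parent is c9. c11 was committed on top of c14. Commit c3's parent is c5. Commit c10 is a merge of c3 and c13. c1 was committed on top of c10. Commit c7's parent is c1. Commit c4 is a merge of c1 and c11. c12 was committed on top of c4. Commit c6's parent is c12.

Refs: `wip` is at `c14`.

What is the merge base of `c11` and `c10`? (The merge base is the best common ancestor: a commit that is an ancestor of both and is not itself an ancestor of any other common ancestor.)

Ancestors of c11: {c11, c14, c2, c5, c8, c9}.
Ancestors of c10: {c10, c13, c2, c3, c5, c8, c9}.
Common ancestors: {c2, c5, c8, c9}.
Among these, c5 is not an ancestor of any other common ancestor — it is the merge base.

c5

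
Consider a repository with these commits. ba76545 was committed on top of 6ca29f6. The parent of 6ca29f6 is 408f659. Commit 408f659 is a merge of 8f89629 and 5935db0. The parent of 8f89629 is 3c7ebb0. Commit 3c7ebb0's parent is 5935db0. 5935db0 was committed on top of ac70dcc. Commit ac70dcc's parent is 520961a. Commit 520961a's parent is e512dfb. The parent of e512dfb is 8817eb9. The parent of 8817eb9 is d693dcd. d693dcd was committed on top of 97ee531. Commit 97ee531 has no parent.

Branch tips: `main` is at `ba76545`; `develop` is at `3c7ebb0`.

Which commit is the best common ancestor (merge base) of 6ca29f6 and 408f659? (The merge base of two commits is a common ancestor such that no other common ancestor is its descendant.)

408f659

Ancestors of 6ca29f6: {3c7ebb0, 408f659, 520961a, 5935db0, 6ca29f6, 8817eb9, 8f89629, 97ee531, ac70dcc, d693dcd, e512dfb}.
Ancestors of 408f659: {3c7ebb0, 408f659, 520961a, 5935db0, 8817eb9, 8f89629, 97ee531, ac70dcc, d693dcd, e512dfb}.
Common ancestors: {3c7ebb0, 408f659, 520961a, 5935db0, 8817eb9, 8f89629, 97ee531, ac70dcc, d693dcd, e512dfb}.
Among these, 408f659 is not an ancestor of any other common ancestor — it is the merge base.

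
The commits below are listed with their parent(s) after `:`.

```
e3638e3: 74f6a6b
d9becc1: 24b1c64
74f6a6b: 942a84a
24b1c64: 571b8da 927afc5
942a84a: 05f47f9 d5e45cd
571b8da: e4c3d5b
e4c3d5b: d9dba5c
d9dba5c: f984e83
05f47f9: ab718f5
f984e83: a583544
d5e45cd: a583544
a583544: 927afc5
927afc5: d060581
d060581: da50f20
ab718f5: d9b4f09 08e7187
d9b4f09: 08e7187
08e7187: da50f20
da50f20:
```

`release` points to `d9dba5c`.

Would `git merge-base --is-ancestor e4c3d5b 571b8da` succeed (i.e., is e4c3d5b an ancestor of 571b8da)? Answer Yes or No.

Yes

Ancestors of 571b8da (commits reachable by following parents): {571b8da, 927afc5, a583544, d060581, d9dba5c, da50f20, e4c3d5b, f984e83}.
e4c3d5b is in that set, so it is an ancestor of 571b8da.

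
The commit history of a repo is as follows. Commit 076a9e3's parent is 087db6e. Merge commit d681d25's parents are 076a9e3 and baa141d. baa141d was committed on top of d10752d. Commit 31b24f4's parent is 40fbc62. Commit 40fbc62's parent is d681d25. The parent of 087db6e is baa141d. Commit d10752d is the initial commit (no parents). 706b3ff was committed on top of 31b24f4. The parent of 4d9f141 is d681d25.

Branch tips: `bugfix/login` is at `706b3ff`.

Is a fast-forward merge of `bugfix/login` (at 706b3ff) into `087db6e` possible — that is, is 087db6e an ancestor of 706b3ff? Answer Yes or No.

A fast-forward from 087db6e to 706b3ff is possible iff 087db6e is an ancestor of 706b3ff.
Ancestors of 706b3ff: {076a9e3, 087db6e, 31b24f4, 40fbc62, 706b3ff, baa141d, d10752d, d681d25}.
087db6e is among them, so fast-forward is possible.

Yes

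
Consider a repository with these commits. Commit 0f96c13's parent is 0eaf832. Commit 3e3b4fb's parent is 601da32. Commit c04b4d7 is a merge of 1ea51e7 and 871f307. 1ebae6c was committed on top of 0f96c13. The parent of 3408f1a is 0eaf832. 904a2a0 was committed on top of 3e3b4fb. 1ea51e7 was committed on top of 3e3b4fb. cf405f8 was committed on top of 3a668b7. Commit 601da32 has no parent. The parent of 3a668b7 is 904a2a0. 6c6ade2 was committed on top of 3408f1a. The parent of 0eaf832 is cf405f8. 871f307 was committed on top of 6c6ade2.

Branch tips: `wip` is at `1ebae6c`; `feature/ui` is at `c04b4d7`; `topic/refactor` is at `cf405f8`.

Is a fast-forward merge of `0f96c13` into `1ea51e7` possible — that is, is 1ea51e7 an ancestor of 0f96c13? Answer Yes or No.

A fast-forward from 1ea51e7 to 0f96c13 is possible iff 1ea51e7 is an ancestor of 0f96c13.
Ancestors of 0f96c13: {0eaf832, 0f96c13, 3a668b7, 3e3b4fb, 601da32, 904a2a0, cf405f8}.
1ea51e7 is not among them, so fast-forward is not possible.

No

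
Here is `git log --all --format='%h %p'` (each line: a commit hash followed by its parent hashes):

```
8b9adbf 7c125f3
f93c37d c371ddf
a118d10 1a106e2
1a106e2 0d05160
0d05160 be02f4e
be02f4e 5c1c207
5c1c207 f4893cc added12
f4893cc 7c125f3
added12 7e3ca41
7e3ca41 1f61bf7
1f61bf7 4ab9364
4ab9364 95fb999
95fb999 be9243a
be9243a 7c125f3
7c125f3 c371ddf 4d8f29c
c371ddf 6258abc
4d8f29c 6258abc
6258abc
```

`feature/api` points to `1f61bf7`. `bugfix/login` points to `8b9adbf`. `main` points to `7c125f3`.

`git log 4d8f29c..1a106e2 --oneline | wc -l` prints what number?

13

Reachable from 1a106e2: {0d05160, 1a106e2, 1f61bf7, 4ab9364, 4d8f29c, 5c1c207, 6258abc, 7c125f3, 7e3ca41, 95fb999, added12, be02f4e, be9243a, c371ddf, f4893cc}.
Reachable from 4d8f29c: {4d8f29c, 6258abc}.
In 1a106e2's history but not 4d8f29c's: {0d05160, 1a106e2, 1f61bf7, 4ab9364, 5c1c207, 7c125f3, 7e3ca41, 95fb999, added12, be02f4e, be9243a, c371ddf, f4893cc} — 13 commits.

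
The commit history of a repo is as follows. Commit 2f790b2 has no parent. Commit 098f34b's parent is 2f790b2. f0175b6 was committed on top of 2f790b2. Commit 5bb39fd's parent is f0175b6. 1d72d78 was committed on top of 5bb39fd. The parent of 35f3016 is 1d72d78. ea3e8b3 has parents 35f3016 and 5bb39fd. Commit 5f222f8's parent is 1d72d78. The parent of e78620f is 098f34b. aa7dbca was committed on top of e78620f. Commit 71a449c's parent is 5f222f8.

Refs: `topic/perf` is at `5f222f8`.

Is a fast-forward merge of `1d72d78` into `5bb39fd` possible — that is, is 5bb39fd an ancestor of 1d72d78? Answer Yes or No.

Yes

A fast-forward from 5bb39fd to 1d72d78 is possible iff 5bb39fd is an ancestor of 1d72d78.
Ancestors of 1d72d78: {1d72d78, 2f790b2, 5bb39fd, f0175b6}.
5bb39fd is among them, so fast-forward is possible.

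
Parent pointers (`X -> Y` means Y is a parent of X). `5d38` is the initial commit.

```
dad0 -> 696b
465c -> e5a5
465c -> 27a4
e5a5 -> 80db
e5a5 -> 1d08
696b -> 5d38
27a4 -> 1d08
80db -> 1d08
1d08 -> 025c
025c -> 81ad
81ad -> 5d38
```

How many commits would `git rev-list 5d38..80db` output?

Reachable from 80db: {025c, 1d08, 5d38, 80db, 81ad}.
Reachable from 5d38: {5d38}.
In 80db's history but not 5d38's: {025c, 1d08, 80db, 81ad} — 4 commits.

4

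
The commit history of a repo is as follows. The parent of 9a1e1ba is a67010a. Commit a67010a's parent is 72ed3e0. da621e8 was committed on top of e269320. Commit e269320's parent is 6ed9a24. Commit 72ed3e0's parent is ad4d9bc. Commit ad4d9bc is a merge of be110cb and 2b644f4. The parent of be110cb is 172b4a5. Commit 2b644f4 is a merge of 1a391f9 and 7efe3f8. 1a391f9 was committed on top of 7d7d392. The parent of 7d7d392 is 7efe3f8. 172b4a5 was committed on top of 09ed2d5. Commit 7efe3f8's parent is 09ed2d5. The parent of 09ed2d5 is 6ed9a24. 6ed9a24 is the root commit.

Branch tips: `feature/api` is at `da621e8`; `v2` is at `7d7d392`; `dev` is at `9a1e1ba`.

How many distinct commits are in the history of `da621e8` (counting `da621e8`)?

3

Walking parent pointers from da621e8: reachable set = {6ed9a24, da621e8, e269320}.
That is 3 commits.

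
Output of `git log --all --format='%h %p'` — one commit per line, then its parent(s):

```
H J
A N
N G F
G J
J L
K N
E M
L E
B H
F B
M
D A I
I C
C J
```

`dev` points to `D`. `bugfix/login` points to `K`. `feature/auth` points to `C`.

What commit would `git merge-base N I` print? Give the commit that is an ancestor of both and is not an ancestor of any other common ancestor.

Ancestors of N: {B, E, F, G, H, J, L, M, N}.
Ancestors of I: {C, E, I, J, L, M}.
Common ancestors: {E, J, L, M}.
Among these, J is not an ancestor of any other common ancestor — it is the merge base.

J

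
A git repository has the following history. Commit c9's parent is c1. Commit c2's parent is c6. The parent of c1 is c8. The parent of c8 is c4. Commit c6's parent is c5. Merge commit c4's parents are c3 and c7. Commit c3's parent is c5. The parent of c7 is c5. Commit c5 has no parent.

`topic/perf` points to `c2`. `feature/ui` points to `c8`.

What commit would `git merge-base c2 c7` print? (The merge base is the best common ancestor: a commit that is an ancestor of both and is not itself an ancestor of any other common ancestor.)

Ancestors of c2: {c2, c5, c6}.
Ancestors of c7: {c5, c7}.
Common ancestors: {c5}.
The only common ancestor is c5, so it is the merge base.

c5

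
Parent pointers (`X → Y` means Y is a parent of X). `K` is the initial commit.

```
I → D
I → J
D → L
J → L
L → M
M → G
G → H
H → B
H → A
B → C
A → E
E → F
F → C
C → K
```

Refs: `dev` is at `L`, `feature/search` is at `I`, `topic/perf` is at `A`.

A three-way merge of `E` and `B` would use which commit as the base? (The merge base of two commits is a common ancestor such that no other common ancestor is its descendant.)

Ancestors of E: {C, E, F, K}.
Ancestors of B: {B, C, K}.
Common ancestors: {C, K}.
Among these, C is not an ancestor of any other common ancestor — it is the merge base.

C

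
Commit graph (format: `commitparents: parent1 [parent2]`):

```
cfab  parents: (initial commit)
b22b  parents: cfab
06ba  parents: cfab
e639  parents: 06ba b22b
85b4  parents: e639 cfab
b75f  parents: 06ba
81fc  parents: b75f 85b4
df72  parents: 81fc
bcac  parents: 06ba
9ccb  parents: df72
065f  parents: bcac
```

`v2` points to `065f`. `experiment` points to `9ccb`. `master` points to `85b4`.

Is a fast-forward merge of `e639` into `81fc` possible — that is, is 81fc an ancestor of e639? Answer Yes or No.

A fast-forward from 81fc to e639 is possible iff 81fc is an ancestor of e639.
Ancestors of e639: {06ba, b22b, cfab, e639}.
81fc is not among them, so fast-forward is not possible.

No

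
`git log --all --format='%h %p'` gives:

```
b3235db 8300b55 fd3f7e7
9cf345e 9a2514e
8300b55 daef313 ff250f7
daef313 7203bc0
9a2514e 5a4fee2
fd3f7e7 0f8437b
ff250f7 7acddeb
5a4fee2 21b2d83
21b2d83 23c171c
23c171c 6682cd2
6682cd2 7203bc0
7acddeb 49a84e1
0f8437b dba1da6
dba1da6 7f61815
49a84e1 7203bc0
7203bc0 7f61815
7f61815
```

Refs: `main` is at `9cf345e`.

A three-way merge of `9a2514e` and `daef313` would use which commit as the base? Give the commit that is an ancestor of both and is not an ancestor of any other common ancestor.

Ancestors of 9a2514e: {21b2d83, 23c171c, 5a4fee2, 6682cd2, 7203bc0, 7f61815, 9a2514e}.
Ancestors of daef313: {7203bc0, 7f61815, daef313}.
Common ancestors: {7203bc0, 7f61815}.
Among these, 7203bc0 is not an ancestor of any other common ancestor — it is the merge base.

7203bc0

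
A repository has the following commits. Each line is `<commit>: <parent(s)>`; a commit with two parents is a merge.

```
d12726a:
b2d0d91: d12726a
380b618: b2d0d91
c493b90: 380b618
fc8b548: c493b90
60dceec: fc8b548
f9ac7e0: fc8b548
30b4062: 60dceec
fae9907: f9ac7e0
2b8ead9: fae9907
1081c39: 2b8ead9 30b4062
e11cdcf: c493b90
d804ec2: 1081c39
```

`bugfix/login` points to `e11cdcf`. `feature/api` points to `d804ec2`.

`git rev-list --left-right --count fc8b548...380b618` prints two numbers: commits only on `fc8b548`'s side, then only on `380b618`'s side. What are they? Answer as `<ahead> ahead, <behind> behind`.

Reachable from fc8b548: {380b618, b2d0d91, c493b90, d12726a, fc8b548}.
Reachable from 380b618: {380b618, b2d0d91, d12726a}.
Only in fc8b548's history (ahead): {c493b90, fc8b548} — 2.
Only in 380b618's history (behind): {} — 0.

2 ahead, 0 behind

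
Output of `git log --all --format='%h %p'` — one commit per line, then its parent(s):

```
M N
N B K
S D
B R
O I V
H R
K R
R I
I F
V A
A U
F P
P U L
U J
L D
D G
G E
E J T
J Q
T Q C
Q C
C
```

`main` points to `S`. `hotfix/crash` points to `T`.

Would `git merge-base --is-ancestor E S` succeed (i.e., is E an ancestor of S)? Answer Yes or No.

Yes

Ancestors of S (commits reachable by following parents): {C, D, E, G, J, Q, S, T}.
E is in that set, so it is an ancestor of S.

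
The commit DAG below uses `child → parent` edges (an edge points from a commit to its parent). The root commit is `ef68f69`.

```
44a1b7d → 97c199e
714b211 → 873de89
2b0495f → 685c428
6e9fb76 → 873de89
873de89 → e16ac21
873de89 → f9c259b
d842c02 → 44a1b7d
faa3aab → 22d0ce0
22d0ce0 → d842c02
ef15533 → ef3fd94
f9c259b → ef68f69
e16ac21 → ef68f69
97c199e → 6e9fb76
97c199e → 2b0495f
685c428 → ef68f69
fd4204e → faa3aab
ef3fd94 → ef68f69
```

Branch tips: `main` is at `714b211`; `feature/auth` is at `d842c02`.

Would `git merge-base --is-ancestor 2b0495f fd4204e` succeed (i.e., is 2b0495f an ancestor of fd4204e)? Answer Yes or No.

Yes

Ancestors of fd4204e (commits reachable by following parents): {22d0ce0, 2b0495f, 44a1b7d, 685c428, 6e9fb76, 873de89, 97c199e, d842c02, e16ac21, ef68f69, f9c259b, faa3aab, fd4204e}.
2b0495f is in that set, so it is an ancestor of fd4204e.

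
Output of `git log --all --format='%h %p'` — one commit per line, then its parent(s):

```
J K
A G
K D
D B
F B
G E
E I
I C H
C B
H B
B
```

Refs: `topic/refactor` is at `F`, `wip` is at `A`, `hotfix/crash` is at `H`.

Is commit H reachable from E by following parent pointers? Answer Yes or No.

Ancestors of E (commits reachable by following parents): {B, C, E, H, I}.
H is in that set, so it is an ancestor of E.

Yes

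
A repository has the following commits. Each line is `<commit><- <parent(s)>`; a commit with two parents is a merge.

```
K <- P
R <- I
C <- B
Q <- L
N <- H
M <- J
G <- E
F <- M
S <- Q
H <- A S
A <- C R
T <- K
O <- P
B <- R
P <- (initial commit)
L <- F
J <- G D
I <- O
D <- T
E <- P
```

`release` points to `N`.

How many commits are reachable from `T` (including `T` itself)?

Walking parent pointers from T: reachable set = {K, P, T}.
That is 3 commits.

3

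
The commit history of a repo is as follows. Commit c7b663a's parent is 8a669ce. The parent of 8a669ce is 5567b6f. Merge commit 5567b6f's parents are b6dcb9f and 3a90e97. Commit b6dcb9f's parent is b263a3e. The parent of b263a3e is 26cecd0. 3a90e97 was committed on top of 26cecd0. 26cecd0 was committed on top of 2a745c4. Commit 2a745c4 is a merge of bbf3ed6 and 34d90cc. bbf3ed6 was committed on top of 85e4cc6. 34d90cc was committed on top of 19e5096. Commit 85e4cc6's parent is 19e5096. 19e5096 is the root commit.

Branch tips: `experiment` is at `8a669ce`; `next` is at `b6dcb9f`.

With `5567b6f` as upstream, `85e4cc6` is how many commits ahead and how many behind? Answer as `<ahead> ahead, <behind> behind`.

Reachable from 85e4cc6: {19e5096, 85e4cc6}.
Reachable from 5567b6f: {19e5096, 26cecd0, 2a745c4, 34d90cc, 3a90e97, 5567b6f, 85e4cc6, b263a3e, b6dcb9f, bbf3ed6}.
Only in 85e4cc6's history (ahead): {} — 0.
Only in 5567b6f's history (behind): {26cecd0, 2a745c4, 34d90cc, 3a90e97, 5567b6f, b263a3e, b6dcb9f, bbf3ed6} — 8.

0 ahead, 8 behind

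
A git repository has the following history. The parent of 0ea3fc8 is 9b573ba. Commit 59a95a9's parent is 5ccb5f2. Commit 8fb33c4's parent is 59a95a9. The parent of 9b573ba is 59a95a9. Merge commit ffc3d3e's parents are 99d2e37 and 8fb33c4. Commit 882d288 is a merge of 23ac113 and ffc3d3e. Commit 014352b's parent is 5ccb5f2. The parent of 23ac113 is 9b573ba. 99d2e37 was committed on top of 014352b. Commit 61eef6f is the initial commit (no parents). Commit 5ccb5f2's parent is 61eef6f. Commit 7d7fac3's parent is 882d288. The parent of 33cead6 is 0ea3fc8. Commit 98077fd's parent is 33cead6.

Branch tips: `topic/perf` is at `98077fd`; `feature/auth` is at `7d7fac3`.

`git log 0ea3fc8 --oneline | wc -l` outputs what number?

5

Walking parent pointers from 0ea3fc8: reachable set = {0ea3fc8, 59a95a9, 5ccb5f2, 61eef6f, 9b573ba}.
That is 5 commits.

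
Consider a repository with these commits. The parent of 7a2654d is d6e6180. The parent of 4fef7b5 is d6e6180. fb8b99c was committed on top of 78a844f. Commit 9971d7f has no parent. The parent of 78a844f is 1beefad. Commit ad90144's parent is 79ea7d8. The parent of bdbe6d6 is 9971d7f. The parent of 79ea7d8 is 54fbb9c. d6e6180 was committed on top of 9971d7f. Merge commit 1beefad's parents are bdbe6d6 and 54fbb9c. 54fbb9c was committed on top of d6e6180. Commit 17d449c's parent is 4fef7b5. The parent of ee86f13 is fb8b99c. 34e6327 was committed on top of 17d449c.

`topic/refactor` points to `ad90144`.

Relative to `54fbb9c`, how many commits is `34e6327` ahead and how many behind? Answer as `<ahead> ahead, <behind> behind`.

Reachable from 34e6327: {17d449c, 34e6327, 4fef7b5, 9971d7f, d6e6180}.
Reachable from 54fbb9c: {54fbb9c, 9971d7f, d6e6180}.
Only in 34e6327's history (ahead): {17d449c, 34e6327, 4fef7b5} — 3.
Only in 54fbb9c's history (behind): {54fbb9c} — 1.

3 ahead, 1 behind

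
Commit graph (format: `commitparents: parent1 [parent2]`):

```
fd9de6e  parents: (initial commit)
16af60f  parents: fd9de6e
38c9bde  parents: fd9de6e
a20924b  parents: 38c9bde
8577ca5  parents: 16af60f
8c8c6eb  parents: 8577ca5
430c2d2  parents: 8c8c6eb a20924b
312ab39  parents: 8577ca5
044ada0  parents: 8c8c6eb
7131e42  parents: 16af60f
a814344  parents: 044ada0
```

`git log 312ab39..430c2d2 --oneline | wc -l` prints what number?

4

Reachable from 430c2d2: {16af60f, 38c9bde, 430c2d2, 8577ca5, 8c8c6eb, a20924b, fd9de6e}.
Reachable from 312ab39: {16af60f, 312ab39, 8577ca5, fd9de6e}.
In 430c2d2's history but not 312ab39's: {38c9bde, 430c2d2, 8c8c6eb, a20924b} — 4 commits.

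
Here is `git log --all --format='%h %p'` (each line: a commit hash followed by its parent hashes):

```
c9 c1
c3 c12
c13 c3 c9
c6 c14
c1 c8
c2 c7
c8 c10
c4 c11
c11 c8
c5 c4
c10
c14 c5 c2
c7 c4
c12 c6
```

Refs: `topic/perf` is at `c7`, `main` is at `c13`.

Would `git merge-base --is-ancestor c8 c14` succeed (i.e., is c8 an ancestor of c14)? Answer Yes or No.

Yes

Ancestors of c14 (commits reachable by following parents): {c10, c11, c14, c2, c4, c5, c7, c8}.
c8 is in that set, so it is an ancestor of c14.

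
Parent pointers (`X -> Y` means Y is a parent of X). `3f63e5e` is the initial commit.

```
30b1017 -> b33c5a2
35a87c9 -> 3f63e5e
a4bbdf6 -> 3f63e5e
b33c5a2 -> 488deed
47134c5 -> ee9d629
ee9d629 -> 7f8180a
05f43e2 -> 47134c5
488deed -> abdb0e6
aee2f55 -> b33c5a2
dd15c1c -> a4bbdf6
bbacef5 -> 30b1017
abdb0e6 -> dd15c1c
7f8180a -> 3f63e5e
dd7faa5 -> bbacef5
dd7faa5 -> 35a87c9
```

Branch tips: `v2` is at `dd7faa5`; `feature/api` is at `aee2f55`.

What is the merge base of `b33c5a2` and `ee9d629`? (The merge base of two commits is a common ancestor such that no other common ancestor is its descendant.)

3f63e5e

Ancestors of b33c5a2: {3f63e5e, 488deed, a4bbdf6, abdb0e6, b33c5a2, dd15c1c}.
Ancestors of ee9d629: {3f63e5e, 7f8180a, ee9d629}.
Common ancestors: {3f63e5e}.
The only common ancestor is 3f63e5e, so it is the merge base.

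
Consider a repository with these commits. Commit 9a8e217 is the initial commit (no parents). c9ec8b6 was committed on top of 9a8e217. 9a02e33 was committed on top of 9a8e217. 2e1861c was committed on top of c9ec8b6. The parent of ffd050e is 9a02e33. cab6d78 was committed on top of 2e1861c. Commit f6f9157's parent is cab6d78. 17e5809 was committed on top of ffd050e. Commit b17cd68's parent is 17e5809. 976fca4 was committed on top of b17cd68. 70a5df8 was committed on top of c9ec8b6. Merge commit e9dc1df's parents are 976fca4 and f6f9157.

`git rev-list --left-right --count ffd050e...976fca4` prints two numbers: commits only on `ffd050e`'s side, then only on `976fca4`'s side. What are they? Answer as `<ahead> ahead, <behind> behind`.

Reachable from ffd050e: {9a02e33, 9a8e217, ffd050e}.
Reachable from 976fca4: {17e5809, 976fca4, 9a02e33, 9a8e217, b17cd68, ffd050e}.
Only in ffd050e's history (ahead): {} — 0.
Only in 976fca4's history (behind): {17e5809, 976fca4, b17cd68} — 3.

0 ahead, 3 behind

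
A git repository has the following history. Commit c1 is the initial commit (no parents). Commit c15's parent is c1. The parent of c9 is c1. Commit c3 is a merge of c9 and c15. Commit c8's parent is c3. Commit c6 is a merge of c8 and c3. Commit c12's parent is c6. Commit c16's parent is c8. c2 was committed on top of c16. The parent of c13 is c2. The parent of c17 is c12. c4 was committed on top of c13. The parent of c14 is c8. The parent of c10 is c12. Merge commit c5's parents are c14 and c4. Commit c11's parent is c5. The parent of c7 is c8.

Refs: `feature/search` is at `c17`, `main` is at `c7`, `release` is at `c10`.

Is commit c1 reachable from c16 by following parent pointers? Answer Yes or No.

Ancestors of c16 (commits reachable by following parents): {c1, c15, c16, c3, c8, c9}.
c1 is in that set, so it is an ancestor of c16.

Yes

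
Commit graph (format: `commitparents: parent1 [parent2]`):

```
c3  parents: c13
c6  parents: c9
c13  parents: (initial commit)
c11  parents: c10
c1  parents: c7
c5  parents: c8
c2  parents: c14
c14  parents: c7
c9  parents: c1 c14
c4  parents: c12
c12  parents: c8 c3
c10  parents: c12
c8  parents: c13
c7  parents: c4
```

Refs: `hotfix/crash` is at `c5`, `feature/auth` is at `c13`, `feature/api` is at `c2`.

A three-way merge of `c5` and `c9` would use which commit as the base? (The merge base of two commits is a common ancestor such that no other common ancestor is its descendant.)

c8

Ancestors of c5: {c13, c5, c8}.
Ancestors of c9: {c1, c12, c13, c14, c3, c4, c7, c8, c9}.
Common ancestors: {c13, c8}.
Among these, c8 is not an ancestor of any other common ancestor — it is the merge base.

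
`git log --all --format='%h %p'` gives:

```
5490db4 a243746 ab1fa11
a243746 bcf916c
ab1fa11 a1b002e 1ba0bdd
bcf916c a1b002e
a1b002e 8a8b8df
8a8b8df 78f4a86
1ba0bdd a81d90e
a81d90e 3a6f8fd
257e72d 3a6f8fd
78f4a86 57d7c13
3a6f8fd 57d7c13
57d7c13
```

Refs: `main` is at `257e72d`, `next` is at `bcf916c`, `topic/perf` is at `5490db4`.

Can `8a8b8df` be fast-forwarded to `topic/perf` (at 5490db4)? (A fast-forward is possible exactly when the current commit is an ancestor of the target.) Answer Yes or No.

Yes

A fast-forward from 8a8b8df to 5490db4 is possible iff 8a8b8df is an ancestor of 5490db4.
Ancestors of 5490db4: {1ba0bdd, 3a6f8fd, 5490db4, 57d7c13, 78f4a86, 8a8b8df, a1b002e, a243746, a81d90e, ab1fa11, bcf916c}.
8a8b8df is among them, so fast-forward is possible.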